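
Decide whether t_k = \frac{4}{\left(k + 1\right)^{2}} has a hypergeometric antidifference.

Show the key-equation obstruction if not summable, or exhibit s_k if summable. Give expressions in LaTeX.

No; the coefficient equations for f are inconsistent.

Step 1: r(k) = (k + 1)**2/(k + 2)**2.
So A=k**2 + 2*k + 1 and B=k**2 + 4*k + 4, with C=1.
Key eq: (k**2 + 2*k + 1)·f(k+1) = (k**2 + 2*k + 1)·f(k) + (1).
d = 0 from the (2,2,0) case.
f = c0 ⇒ A·f(k+1) − B(k−1)·f(k) − C = -1. The system {-1 = 0} is inconsistent; no antidifference.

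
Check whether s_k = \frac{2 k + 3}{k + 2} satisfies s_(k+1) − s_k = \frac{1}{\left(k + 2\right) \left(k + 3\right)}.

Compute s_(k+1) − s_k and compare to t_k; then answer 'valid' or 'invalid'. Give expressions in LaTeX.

s_(k+1) = (2*k + 5)/(k + 3)
s_(k+1) − s_k = 1/(k**2 + 5*k + 6)
(s_(k+1) − s_k) − t_k = 0

valid (s_(k+1) − s_k reduces to t_k)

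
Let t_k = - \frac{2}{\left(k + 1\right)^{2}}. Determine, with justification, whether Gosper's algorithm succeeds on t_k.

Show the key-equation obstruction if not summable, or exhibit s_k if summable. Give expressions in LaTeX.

Compute t_(k+1)/t_k: get (k + 1)**2/(k + 2)**2.
Normal form (A,B,C) = (k**2 + 2*k + 1, k**2 + 4*k + 4, 1).
Need (k**2 + 2*k + 1)·f(k+1) − (k**2 + 2*k + 1)·f(k) = 1.
From deg A=2, deg B=2, deg C=0: d=0.
Write f(k) = c0. Then LHS − RHS = -1, requiring -1 = 0: contradictory. No certificate.

No — the linear system for f has no solution.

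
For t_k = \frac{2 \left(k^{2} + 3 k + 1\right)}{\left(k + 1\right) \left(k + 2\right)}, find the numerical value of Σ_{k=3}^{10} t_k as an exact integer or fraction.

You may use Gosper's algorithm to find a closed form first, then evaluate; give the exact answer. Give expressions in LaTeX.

t_(k+1)/t_k = (k + 1)*(3*k + (k + 1)**2 + 4)/((k + 3)*(k**2 + 3*k + 1)).
A = k + 1, B = k + 3, C = k**2 + 3*k + 1.
Need (k + 1)·f(k+1) − (k + 2)·f(k) = k**2 + 3*k + 1.
Degrees (1,1,2) ⇒ d ≤ 2.
Coefficient equations give f(k) = k**2.
So s_k = (B(k−1)f/C)·t_k = (k**2*(k + 2)/(k**2 + 3*k + 1))·t_k = 2*k**2/(k + 1).
s_(k+1) − s_k = 2*(k**2 + 3*k + 1)/(k**2 + 3*k + 2) = t_k.
Telescoping: Σ = s_(11) − s_(3) = 121/6 − (9/2) = 47/3.

Σ = 47/3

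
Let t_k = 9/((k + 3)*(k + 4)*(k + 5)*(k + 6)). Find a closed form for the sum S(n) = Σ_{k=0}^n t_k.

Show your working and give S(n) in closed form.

Ratio r(k) = (k + 3)/(k + 7).
Gosper form: A/B · C(k+1)/C(k) with A=k + 3, B=k + 7, C=1.
f must satisfy (k + 3)·f(k+1) − (k + 6)·f(k) = 1.
d = 3 from the (1,1,0) case.
A polynomial solution: f(k) = k*(k**2 + 12*k + 47)/180.
Then R = B(k−1)f/C = k*(k + 6)*(k**2 + 12*k + 47)/180, so s_k = R(k)·t_k = k*(k**2 + 12*k + 47)/(20*(k + 3)*(k + 4)*(k + 5)).
Check: Δs_k = 9/(k**4 + 18*k**3 + 119*k**2 + 342*k + 360). ✓
Telescope: S(n) = s_(n+1) − s_(0) = (n**3 + 15*n**2 + 74*n + 60)/(20*(n**3 + 15*n**2 + 74*n + 120)) − (0) = (n**3 + 15*n**2 + 74*n + 60)/(20*(n**3 + 15*n**2 + 74*n + 120)).

S(n) = (n**3 + 15*n**2 + 74*n + 60)/(20*(n**3 + 15*n**2 + 74*n + 120))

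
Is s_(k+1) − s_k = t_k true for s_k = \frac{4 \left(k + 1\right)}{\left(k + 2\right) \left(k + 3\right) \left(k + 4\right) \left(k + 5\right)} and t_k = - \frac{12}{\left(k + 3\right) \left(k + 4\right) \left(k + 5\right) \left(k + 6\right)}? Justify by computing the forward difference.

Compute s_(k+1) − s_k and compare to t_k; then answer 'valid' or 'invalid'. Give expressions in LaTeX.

s_(k+1) = 4*(k + 2)/((k + 3)*(k + 4)*(k + 5)*(k + 6))
s_(k+1) − s_k = 4*(-3*k - 2)/(k**5 + 20*k**4 + 155*k**3 + 580*k**2 + 1044*k + 720)
(s_(k+1) − s_k) − t_k = 16/(k**5 + 20*k**4 + 155*k**3 + 580*k**2 + 1044*k + 720)

Invalid: residual \frac{16}{k^{5} + 20 k^{4} + 155 k^{3} + 580 k^{2} + 1044 k + 720} ≠ 0.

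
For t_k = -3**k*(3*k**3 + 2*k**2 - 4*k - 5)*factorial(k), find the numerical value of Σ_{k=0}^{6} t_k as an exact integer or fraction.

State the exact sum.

The ratio is 3*(3*k**4 + 14*k**3 + 20*k**2 + 5*k - 4)/(3*k**3 + 2*k**2 - 4*k - 5).
Normal form (A,B,C) = (3*k + 3, 1, k**3 + 2*k**2/3 - 4*k/3 - 5/3).
Key eq: (3*k + 3)·f(k+1) = (1)·f(k) + (k**3 + 2*k**2/3 - 4*k/3 - 5/3).
From deg A=1, deg B=0, deg C=3: d=2.
Match coefficients ⇒ f(k) = (k**2 - 2*k - 1)/3.
Then R = B(k−1)f/C = (k**2 - 2*k - 1)/(3*k**3 + 2*k**2 - 4*k - 5), so s_k = R(k)·t_k = 3**k*(-k**2 + 2*k + 1)*factorial(k).
Check: Δs_k = -3**k*(3*k**3 + 2*k**2 - 4*k - 5)*factorial(k). ✓
Telescoping: Σ = s_(7) − s_(0) = -374764320 − (1) = -374764321.

Σ = -374764321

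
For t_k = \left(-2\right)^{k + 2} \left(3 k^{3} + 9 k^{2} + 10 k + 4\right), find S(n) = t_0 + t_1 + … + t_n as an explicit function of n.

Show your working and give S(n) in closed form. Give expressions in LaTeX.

S(n) = 8 \left(-2\right)^{n} \left(n^{3} + 4 n^{2} + 5 n + 2\right)

The ratio is 2*(-3*k**3 - 18*k**2 - 37*k - 26)/(3*k**3 + 9*k**2 + 10*k + 4).
Factor: A=-2; B=1; C=k**3 + 3*k**2 + 10*k/3 + 4/3.
Need (-2)·f(k+1) − (1)·f(k) = k**3 + 3*k**2 + 10*k/3 + 4/3.
Bound: deg f ≤ 3.
Solve for f: f(k) = -k**2*(k + 1)/3 (degree 3 ≤ 3).
R(k) = B(k−1)·f(k)/C(k) = -k**2/(3*k**2 + 6*k + 4); s_k = R·t_k = (-2)**(k + 2)*k**2*(-k - 1).
Verify: (-2)**(k + 2)*(3*k**3 + 9*k**2 + 10*k + 4) matches t_k.
Evaluate: s_(n+1) = 8*(-2)**n*(n**3 + 4*n**2 + 5*n + 2); subtract s_(0) = 0 ⇒ S(n) = 8*(-2)**n*(n**3 + 4*n**2 + 5*n + 2).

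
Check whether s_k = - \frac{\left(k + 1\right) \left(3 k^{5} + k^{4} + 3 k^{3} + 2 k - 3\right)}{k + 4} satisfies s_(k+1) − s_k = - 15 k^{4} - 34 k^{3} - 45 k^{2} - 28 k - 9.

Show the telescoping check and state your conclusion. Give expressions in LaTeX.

Invalid: residual \frac{3 \left(12 k^{5} + 93 k^{4} + 178 k^{3} + 208 k^{2} + 119 k + 39\right)}{k^{2} + 9 k + 20} ≠ 0.

s_(k+1) = -(k + 2)*(2*k + 3*(k + 1)**5 + (k + 1)**4 + 3*(k + 1)**3 - 1)/(k + 5)
s_(k+1) − s_k = (-15*k**6 - 133*k**5 - 372*k**4 - 579*k**3 - 537*k**2 - 284*k - 63)/(k**2 + 9*k + 20)
(s_(k+1) − s_k) − t_k = 3*(12*k**5 + 93*k**4 + 178*k**3 + 208*k**2 + 119*k + 39)/(k**2 + 9*k + 20)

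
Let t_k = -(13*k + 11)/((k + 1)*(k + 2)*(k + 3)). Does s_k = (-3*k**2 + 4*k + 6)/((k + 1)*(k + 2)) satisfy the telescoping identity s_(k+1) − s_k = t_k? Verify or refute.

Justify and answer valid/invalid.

s_(k+1) = (4*k - 3*(k + 1)**2 + 10)/((k + 2)*(k + 3))
s_(k+1) − s_k = (-13*k - 11)/(k**3 + 6*k**2 + 11*k + 6)
(s_(k+1) − s_k) − t_k = 0

Valid — Δs_k = t_k.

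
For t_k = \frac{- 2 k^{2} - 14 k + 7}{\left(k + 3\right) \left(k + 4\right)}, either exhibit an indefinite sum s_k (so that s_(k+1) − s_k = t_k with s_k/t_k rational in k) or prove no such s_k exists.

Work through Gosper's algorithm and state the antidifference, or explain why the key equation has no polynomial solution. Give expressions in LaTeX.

Ratio r(k) = (k + 3)*(14*k + 2*(k + 1)**2 + 7)/((k + 5)*(2*k**2 + 14*k - 7)).
A = k + 3, B = k + 5, C = k**2 + 7*k - 7/2.
f must satisfy (k + 3)·f(k+1) − (k + 4)·f(k) = k**2 + 7*k - 7/2.
From deg A=1, deg B=1, deg C=2: d=2.
A polynomial solution: f(k) = k*(6*k - 13)/6.
So s_k = (B(k−1)f/C)·t_k = (k*(k + 4)*(6*k - 13)/(3*(2*k**2 + 14*k - 7)))·t_k = k*(13 - 6*k)/(3*(k + 3)).
Δs = (-2*k**2 - 14*k + 7)/(k**2 + 7*k + 12), as required.

s_k = \frac{k \left(13 - 6 k\right)}{3 \left(k + 3\right)}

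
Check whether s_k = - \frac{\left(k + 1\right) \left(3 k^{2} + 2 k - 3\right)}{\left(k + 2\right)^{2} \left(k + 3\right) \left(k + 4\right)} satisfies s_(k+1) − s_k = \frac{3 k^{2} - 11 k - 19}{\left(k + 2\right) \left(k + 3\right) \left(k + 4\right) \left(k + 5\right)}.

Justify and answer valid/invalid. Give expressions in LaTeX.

Invalid: residual \frac{- 6 k^{3} - 12 k^{2} + 34 k + 53}{k^{6} + 19 k^{5} + 147 k^{4} + 593 k^{3} + 1316 k^{2} + 1524 k + 720} ≠ 0.

s_(k+1) = -(k + 2)*(2*k + 3*(k + 1)**2 - 1)/((k + 3)**2*(k + 4)*(k + 5))
s_(k+1) − s_k = (3*k**4 - 2*k**3 - 68*k**2 - 127*k - 61)/(k**6 + 19*k**5 + 147*k**4 + 593*k**3 + 1316*k**2 + 1524*k + 720)
(s_(k+1) − s_k) − t_k = (-6*k**3 - 12*k**2 + 34*k + 53)/(k**6 + 19*k**5 + 147*k**4 + 593*k**3 + 1316*k**2 + 1524*k + 720)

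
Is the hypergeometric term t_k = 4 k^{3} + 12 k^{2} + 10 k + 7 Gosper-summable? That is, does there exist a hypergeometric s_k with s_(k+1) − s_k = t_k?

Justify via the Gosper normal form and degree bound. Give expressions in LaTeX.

Yes. s_k = k \left(k^{3} + 2 k^{2} + 4\right).

t_(k+1)/t_k = (4*k**3 + 24*k**2 + 46*k + 33)/(4*k**3 + 12*k**2 + 10*k + 7).
Take A(k)=1, B(k)=1, C(k)=k**3 + 3*k**2 + 5*k/2 + 7/4.
f must satisfy (1)·f(k+1) − (1)·f(k) = k**3 + 3*k**2 + 5*k/2 + 7/4.
deg f ≤ 4 (via 0,0,3).
A polynomial solution: f(k) = k*(k**3 + 2*k**2 + 4)/4.
Certificate R = B(k−1)f/C = k*(k**3 + 2*k**2 + 4)/(4*k**3 + 12*k**2 + 10*k + 7) gives s_k = k*(k**3 + 2*k**2 + 4).
Verify: 4*k**3 + 12*k**2 + 10*k + 7 matches t_k.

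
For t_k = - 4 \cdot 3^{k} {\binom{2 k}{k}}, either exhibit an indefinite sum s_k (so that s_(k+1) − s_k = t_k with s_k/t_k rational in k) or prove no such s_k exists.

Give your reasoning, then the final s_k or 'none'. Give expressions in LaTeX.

no hypergeometric antidifference exists

t_(k+1)/t_k = 6*(2*k + 1)/(k + 1).
So A=12*k + 6 and B=k + 1, with C=1.
f must satisfy (12*k + 6)·f(k+1) − (k)·f(k) = 1.
Degrees (1,1,0) ⇒ d ≤ -1.
deg f ≤ -1 is impossible — no certificate.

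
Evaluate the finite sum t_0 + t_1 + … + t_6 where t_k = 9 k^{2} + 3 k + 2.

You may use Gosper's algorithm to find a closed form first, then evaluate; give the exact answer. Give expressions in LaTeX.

Σ = 896

t_(k+1)/t_k = (9*k**2 + 21*k + 14)/(9*k**2 + 3*k + 2).
Gosper form: A/B · C(k+1)/C(k) with A=1, B=1, C=k**2 + k/3 + 2/9.
Key eq: (1)·f(k+1) = (1)·f(k) + (k**2 + k/3 + 2/9).
Degrees (0,0,2) ⇒ d ≤ 3.
Coefficient equations give f(k) = k*(3*k**2 - 3*k + 2)/9.
So s_k = (B(k−1)f/C)·t_k = (k*(3*k**2 - 3*k + 2)/(9*k**2 + 3*k + 2))·t_k = k*(3*k**2 - 3*k + 2).
Δs = 9*k**2 + 3*k + 2, as required.
Sum = s_(7) − s_(0); s_(7) = 896, s_(0) = 0 ⇒ 896.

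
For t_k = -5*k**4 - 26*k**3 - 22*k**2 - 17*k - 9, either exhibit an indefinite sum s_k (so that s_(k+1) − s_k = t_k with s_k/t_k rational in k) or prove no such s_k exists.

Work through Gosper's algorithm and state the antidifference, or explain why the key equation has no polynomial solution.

Compute t_(k+1)/t_k: get (5*k**4 + 46*k**3 + 130*k**2 + 159*k + 79)/(5*k**4 + 26*k**3 + 22*k**2 + 17*k + 9).
So A=1 and B=1, with C=k**4 + 26*k**3/5 + 22*k**2/5 + 17*k/5 + 9/5.
f must satisfy (1)·f(k+1) − (1)·f(k) = k**4 + 26*k**3/5 + 22*k**2/5 + 17*k/5 + 9/5.
deg f ≤ 5 (via 0,0,4).
Match coefficients ⇒ f(k) = k*(k**4 + 4*k**3 - 4*k**2 + 4*k + 4)/5.
R(k) = B(k−1)·f(k)/C(k) = k*(k**4 + 4*k**3 - 4*k**2 + 4*k + 4)/(5*k**4 + 26*k**3 + 22*k**2 + 17*k + 9); s_k = R·t_k = k*(-k**4 - 4*k**3 + 4*k**2 - 4*k - 4).
Check: Δs_k = -5*k**4 - 26*k**3 - 22*k**2 - 17*k - 9. ✓

s_k = k*(-k**4 - 4*k**3 + 4*k**2 - 4*k - 4)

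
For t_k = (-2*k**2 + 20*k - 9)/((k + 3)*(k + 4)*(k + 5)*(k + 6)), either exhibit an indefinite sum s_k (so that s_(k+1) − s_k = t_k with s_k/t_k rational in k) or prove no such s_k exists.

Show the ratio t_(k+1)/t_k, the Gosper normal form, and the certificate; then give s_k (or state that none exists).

s_k = k*(-k**2 + 48*k - 137)/(30*(k + 3)*(k + 4)*(k + 5))

Ratio r(k) = -(k + 3)*(20*k - 2*(k + 1)**2 + 11)/((k + 7)*(2*k**2 - 20*k + 9)).
A = k + 3, B = k + 7, C = k**2 - 10*k + 9/2.
Need (k + 3)·f(k+1) − (k + 6)·f(k) = k**2 - 10*k + 9/2.
Bound: deg f ≤ 3.
Match coefficients ⇒ f(k) = k*(k**2 - 48*k + 137)/60.
So s_k = (B(k−1)f/C)·t_k = (k*(k + 6)*(k**2 - 48*k + 137)/(30*(2*k**2 - 20*k + 9)))·t_k = k*(-k**2 + 48*k - 137)/(30*(k + 3)*(k + 4)*(k + 5)).
Check: Δs_k = (-2*k**2 + 20*k - 9)/(k**4 + 18*k**3 + 119*k**2 + 342*k + 360). ✓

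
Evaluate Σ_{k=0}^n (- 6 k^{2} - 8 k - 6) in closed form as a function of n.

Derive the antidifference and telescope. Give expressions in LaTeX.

S(n) = - 2 n^{3} - 7 n^{2} - 11 n - 6

Compute t_(k+1)/t_k: get (3*k**2 + 10*k + 10)/(3*k**2 + 4*k + 3).
Factor: A=1; B=1; C=k**2 + 4*k/3 + 1.
Need (1)·f(k+1) − (1)·f(k) = k**2 + 4*k/3 + 1.
deg f ≤ 3 (via 0,0,2).
Match coefficients ⇒ f(k) = k*(2*k**2 + k + 3)/6.
Certificate R = B(k−1)f/C = k*(2*k**2 + k + 3)/(2*(3*k**2 + 4*k + 3)) gives s_k = k*(-2*k**2 - k - 3).
Δs = -6*k**2 - 8*k - 6, as required.
s_(n+1) = -2*n**3 - 7*n**2 - 11*n - 6 and s_(0) = 0, so S(n) = -2*n**3 - 7*n**2 - 11*n - 6.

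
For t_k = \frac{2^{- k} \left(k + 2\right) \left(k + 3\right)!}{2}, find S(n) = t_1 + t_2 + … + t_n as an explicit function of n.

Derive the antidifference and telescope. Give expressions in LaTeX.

S(n) = -12 + \frac{2^{- n} \left(n + 4\right)!}{2}

t_(k+1)/t_k = (k + 3)*(k + 4)/(2*(k + 2)).
So A=k/2 + 2 and B=1, with C=k + 2.
Set up (k/2 + 2)·f(k+1) − (1)·f(k) − (k + 2) = 0.
Degrees (1,0,1) ⇒ d ≤ 0.
Solve for f: f(k) = 2 (degree 0 ≤ 0).
Then R = B(k−1)f/C = 2/(k + 2), so s_k = R(k)·t_k = factorial(k + 3)/2**k.
s_(k+1) − s_k = (k + 2)*factorial(k + 3)/(2*2**k) = t_k.
Telescope: S(n) = s_(n+1) − s_(1) = 2**(-n - 1)*factorial(n + 4) − (12) = -12 + factorial(n + 4)/(2*2**n).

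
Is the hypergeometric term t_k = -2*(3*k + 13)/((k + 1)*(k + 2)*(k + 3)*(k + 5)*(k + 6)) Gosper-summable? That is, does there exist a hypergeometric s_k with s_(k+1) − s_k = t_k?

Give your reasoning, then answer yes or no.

Yes. s_k = k*(-k**2 - 8*k - 17)/(5*(k**3 + 8*k**2 + 17*k + 10)).

The ratio is (k + 1)*(k + 5)*(3*k + 16)/((k + 4)*(k + 7)*(3*k + 13)).
Take A(k)=k + 1, B(k)=k + 7, C(k)=k**2 + 25*k/3 + 52/3.
Need (k + 1)·f(k+1) − (k + 6)·f(k) = k**2 + 25*k/3 + 52/3.
d = 5 from the (1,1,2) case.
A polynomial solution: f(k) = k*(k + 3)*(k + 4)*(k**2 + 8*k + 17)/30.
Certificate R = B(k−1)f/C = k*(k + 3)*(k + 6)*(k**2 + 8*k + 17)/(10*(3*k + 13)) gives s_k = k*(-k**2 - 8*k - 17)/(5*(k**3 + 8*k**2 + 17*k + 10)).
s_(k+1) − s_k = 2*(-3*k - 13)/(k**5 + 17*k**4 + 107*k**3 + 307*k**2 + 396*k + 180) = t_k.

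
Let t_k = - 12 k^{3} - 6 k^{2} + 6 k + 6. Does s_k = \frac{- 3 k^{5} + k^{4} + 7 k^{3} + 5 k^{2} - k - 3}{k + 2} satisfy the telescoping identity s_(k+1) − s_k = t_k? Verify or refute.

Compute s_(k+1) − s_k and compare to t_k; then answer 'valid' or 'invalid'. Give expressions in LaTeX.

Invalid: residual \frac{9 k^{4} + 34 k^{3} + 9 k^{2} - 16 k - 15}{k^{2} + 5 k + 6} ≠ 0.

s_(k+1) = (-3*k**5 - 14*k**4 - 19*k**3 + 2*k**2 + 19*k + 6)/(k + 3)
s_(k+1) − s_k = (-12*k**5 - 57*k**4 - 62*k**3 + 9*k**2 + 50*k + 21)/(k**2 + 5*k + 6)
(s_(k+1) − s_k) − t_k = (9*k**4 + 34*k**3 + 9*k**2 - 16*k - 15)/(k**2 + 5*k + 6)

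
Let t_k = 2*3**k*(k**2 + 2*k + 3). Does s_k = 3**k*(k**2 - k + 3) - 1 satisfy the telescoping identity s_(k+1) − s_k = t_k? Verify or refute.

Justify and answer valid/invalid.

s_(k+1) = 3**(k + 1)*(-k + (k + 1)**2 + 2) - 1
s_(k+1) − s_k = 2*3**k*(k**2 + 2*k + 3)
(s_(k+1) − s_k) − t_k = 0

Valid — Δs_k = t_k.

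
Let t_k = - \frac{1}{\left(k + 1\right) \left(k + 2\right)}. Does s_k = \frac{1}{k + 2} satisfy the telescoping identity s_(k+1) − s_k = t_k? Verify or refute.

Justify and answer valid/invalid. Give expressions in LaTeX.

s_(k+1) = 1/(k + 3)
s_(k+1) − s_k = -1/((k + 2)*(k + 3))
(s_(k+1) − s_k) − t_k = 2/(k**3 + 6*k**2 + 11*k + 6)

Invalid: residual \frac{2}{k^{3} + 6 k^{2} + 11 k + 6} ≠ 0.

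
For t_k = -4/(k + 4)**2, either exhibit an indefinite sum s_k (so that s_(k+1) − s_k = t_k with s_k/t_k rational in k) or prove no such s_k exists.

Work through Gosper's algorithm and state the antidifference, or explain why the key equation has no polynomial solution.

not Gosper-summable; s_k does not exist

Ratio r(k) = (k + 4)**2/(k + 5)**2.
Take A(k)=k**2 + 8*k + 16, B(k)=k**2 + 10*k + 25, C(k)=1.
f must satisfy (k**2 + 8*k + 16)·f(k+1) − (k**2 + 8*k + 16)·f(k) = 1.
d = 0 from the (2,2,0) case.
Write f(k) = c0. Then LHS − RHS = -1, requiring -1 = 0: contradictory. No certificate.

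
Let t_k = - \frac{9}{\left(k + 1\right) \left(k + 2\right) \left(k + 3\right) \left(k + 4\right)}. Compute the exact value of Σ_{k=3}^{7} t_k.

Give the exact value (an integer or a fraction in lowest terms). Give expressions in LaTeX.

Σ = -29/1320

t_(k+1)/t_k = (k + 1)/(k + 5).
Factor: A=k + 1; B=k + 5; C=1.
Key eq: (k + 1)·f(k+1) = (k + 4)·f(k) + (1).
Degrees (1,1,0) ⇒ d ≤ 3.
Solving with deg f ≤ 3: f(k) = k*(k**2 + 6*k + 11)/18.
Certificate R = B(k−1)f/C = k*(k + 4)*(k**2 + 6*k + 11)/18 gives s_k = k*(-k**2 - 6*k - 11)/(2*(k + 1)*(k + 2)*(k + 3)).
s_(k+1) − s_k = -9/(k**4 + 10*k**3 + 35*k**2 + 50*k + 24) = t_k.
Σ_(k=3)^(7) t_k = s_(8) − s_(3) = -82/165 − (-19/40) = -29/1320.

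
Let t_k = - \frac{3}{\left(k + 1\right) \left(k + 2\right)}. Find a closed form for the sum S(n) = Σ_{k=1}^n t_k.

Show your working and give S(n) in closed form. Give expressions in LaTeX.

S(n) = - \frac{3 n}{2 n + 4}

Compute t_(k+1)/t_k: get (k + 1)/(k + 3).
Normal form (A,B,C) = (k + 1, k + 3, 1).
Key eq: (k + 1)·f(k+1) = (k + 2)·f(k) + (1).
d = 1 from the (1,1,0) case.
Coefficient equations give f(k) = k.
Get s_k = R·t_k = -3*k/(k + 1) with R(k) = B(k−1)f(k)/C(k) = k*(k + 2).
Check: Δs_k = -3/(k**2 + 3*k + 2). ✓
Telescope: S(n) = s_(n+1) − s_(1) = 3*(-n - 1)/(n + 2) − (-3/2) = -3*n/(2*n + 4).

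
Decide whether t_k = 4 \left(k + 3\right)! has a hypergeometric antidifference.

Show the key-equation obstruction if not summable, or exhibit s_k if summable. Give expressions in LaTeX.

No — t_k has no hypergeometric antidifference.

Step 1: r(k) = k + 4.
Gosper form: A/B · C(k+1)/C(k) with A=k + 4, B=1, C=1.
Key eq: (k + 4)·f(k+1) = (1)·f(k) + (1).
Degrees (1,0,0) ⇒ d ≤ -1.
deg f ≤ -1 is impossible — no certificate.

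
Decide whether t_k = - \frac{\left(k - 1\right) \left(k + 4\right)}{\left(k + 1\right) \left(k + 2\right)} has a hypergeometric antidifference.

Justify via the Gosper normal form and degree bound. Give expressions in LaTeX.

Yes. s_k = \frac{k \left(5 - k\right)}{k + 1}.

Ratio r(k) = k*(k + 1)*(k + 5)/((k - 1)*(k + 3)*(k + 4)).
Factor: A=k + 1; B=k + 3; C=k**2 + 3*k - 4.
Key eq: (k + 1)·f(k+1) = (k + 2)·f(k) + (k**2 + 3*k - 4).
deg f ≤ 2 (via 1,1,2).
Coefficient equations give f(k) = k*(k - 5).
So s_k = (B(k−1)f/C)·t_k = (k*(k - 5)*(k + 2)/((k - 1)*(k + 4)))·t_k = k*(5 - k)/(k + 1).
s_(k+1) − s_k = (-k**2 - 3*k + 4)/(k**2 + 3*k + 2) = t_k.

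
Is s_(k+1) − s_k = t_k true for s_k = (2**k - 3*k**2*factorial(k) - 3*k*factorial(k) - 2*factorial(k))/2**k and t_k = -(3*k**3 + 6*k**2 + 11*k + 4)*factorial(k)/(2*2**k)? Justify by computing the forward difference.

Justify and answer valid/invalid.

s_(k+1) = (2*2**k - 3*k**3*factorial(k) - 12*k**2*factorial(k) - 17*k*factorial(k) - 8*factorial(k))/(2*2**k)
s_(k+1) − s_k = -(3*k**3 + 6*k**2 + 11*k + 4)*factorial(k)/(2*2**k)
(s_(k+1) − s_k) − t_k = 0

valid; difference matches t_k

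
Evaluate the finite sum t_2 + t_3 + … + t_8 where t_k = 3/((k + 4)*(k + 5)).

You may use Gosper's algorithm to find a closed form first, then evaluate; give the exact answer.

Compute t_(k+1)/t_k: get (k + 4)/(k + 6).
Take A(k)=k + 4, B(k)=k + 6, C(k)=1.
Key eq: (k + 4)·f(k+1) = (k + 5)·f(k) + (1).
Degrees (1,1,0) ⇒ d ≤ 1.
Solve for f: f(k) = k/4 (degree 1 ≤ 1).
R(k) = B(k−1)·f(k)/C(k) = k*(k + 5)/4; s_k = R·t_k = 3*k/(4*(k + 4)).
Δs = 3/(k**2 + 9*k + 20), as required.
Telescoping: Σ = s_(9) − s_(2) = 27/52 − (1/4) = 7/26.

Σ = 7/26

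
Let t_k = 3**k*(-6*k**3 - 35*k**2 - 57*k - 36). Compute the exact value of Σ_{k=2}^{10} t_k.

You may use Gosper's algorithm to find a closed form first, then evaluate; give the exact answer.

Σ = -799463970

Ratio r(k) = 3*(6*k**3 + 53*k**2 + 145*k + 134)/(6*k**3 + 35*k**2 + 57*k + 36).
Gosper form: A/B · C(k+1)/C(k) with A=3, B=1, C=k**3 + 35*k**2/6 + 19*k/2 + 6.
Need (3)·f(k+1) − (1)·f(k) = k**3 + 35*k**2/6 + 19*k/2 + 6.
Degrees (0,0,3) ⇒ d ≤ 3.
Match coefficients ⇒ f(k) = (3*k**3 + 4*k**2 + 3*k + 3)/6.
Get s_k = R·t_k = 3**k*(-3*k**3 - 4*k**2 - 3*k - 3) with R(k) = B(k−1)f(k)/C(k) = (3*k**3 + 4*k**2 + 3*k + 3)/(6*k**3 + 35*k**2 + 57*k + 36).
Check: Δs_k = 3**k*(-6*k**3 - 35*k**2 - 57*k - 36). ✓
Evaluate s at k=11 and k=2: -799464411 and -441; difference -799463970.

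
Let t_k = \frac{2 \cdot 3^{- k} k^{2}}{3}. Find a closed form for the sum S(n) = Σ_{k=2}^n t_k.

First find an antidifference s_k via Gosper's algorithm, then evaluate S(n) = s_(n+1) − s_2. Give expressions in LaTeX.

S(n) = 3^{- n - 2} \left(7 \cdot 3^{n} - 3 n^{2} - 9 n - 9\right)

Ratio r(k) = (k + 1)**2/(3*k**2).
Normal form (A,B,C) = (1/3, 1, k**2).
Set up (1/3)·f(k+1) − (1)·f(k) − (k**2) = 0.
From deg A=0, deg B=0, deg C=2: d=2.
Solve for f: f(k) = -3*(k**2 + k + 1)/2 (degree 2 ≤ 2).
Then R = B(k−1)f/C = -3*(k**2 + k + 1)/(2*k**2), so s_k = R(k)·t_k = (-k**2 - k - 1)/3**k.
s_(k+1) − s_k = 2*k**2/(3*3**k) = t_k.
Evaluate: s_(n+1) = 3**(-n - 1)*(-n**2 - 3*n - 3); subtract s_(2) = -7/9 ⇒ S(n) = 3**(-n - 2)*(7*3**n - 3*n**2 - 9*n - 9).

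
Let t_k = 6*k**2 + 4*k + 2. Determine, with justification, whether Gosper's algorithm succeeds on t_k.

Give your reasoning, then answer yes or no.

Yes. s_k = k*(2*k**2 - k + 1).

t_(k+1)/t_k = (3*k**2 + 8*k + 6)/(3*k**2 + 2*k + 1).
So A=1 and B=1, with C=k**2 + 2*k/3 + 1/3.
f must satisfy (1)·f(k+1) − (1)·f(k) = k**2 + 2*k/3 + 1/3.
d = 3 from the (0,0,2) case.
Solve for f: f(k) = k*(2*k**2 - k + 1)/6 (degree 3 ≤ 3).
Certificate R = B(k−1)f/C = k*(2*k**2 - k + 1)/(2*(3*k**2 + 2*k + 1)) gives s_k = k*(2*k**2 - k + 1).
Verify: 6*k**2 + 4*k + 2 matches t_k.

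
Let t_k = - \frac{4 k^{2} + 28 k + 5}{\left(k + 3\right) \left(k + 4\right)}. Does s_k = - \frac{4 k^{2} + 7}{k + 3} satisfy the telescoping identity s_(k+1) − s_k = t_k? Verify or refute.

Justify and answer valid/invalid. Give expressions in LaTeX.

s_(k+1) = (-4*(k + 1)**2 - 7)/(k + 4)
s_(k+1) − s_k = (-4*k**2 - 28*k - 5)/(k**2 + 7*k + 12)
(s_(k+1) − s_k) − t_k = 0

Valid — Δs_k = t_k.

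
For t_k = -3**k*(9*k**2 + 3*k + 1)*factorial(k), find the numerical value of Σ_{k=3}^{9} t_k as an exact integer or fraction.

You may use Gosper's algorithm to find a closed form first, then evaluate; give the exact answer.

Ratio r(k) = 3*(9*k**3 + 30*k**2 + 34*k + 13)/(9*k**2 + 3*k + 1).
Take A(k)=3*k + 3, B(k)=1, C(k)=k**2 + k/3 + 1/9.
f must satisfy (3*k + 3)·f(k+1) − (1)·f(k) = k**2 + k/3 + 1/9.
deg f ≤ 1 (via 1,0,2).
Match coefficients ⇒ f(k) = (3*k - 4)/9.
Certificate R = B(k−1)f/C = (3*k - 4)/(9*k**2 + 3*k + 1) gives s_k = -3**k*(3*k - 4)*factorial(k).
Verify: -3**k*(9*k**2 + 3*k + 1)*factorial(k) matches t_k.
Telescoping: Σ = s_(10) − s_(3) = -5571202291200 − (-810) = -5571202290390.

Σ = -5571202290390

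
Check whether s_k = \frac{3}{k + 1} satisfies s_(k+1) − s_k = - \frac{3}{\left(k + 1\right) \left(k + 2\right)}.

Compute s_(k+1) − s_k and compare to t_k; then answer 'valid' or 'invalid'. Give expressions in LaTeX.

s_(k+1) = 3/(k + 2)
s_(k+1) − s_k = -3/((k + 1)*(k + 2))
(s_(k+1) − s_k) − t_k = 0

valid; difference matches t_k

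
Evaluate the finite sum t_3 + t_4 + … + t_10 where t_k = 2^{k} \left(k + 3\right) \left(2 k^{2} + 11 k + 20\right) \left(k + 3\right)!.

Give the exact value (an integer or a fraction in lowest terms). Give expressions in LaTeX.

t_(k+1)/t_k = (k + 4)**2*(22*k + 4*(k + 1)**2 + 62)/((k + 3)*(2*k**2 + 11*k + 20)).
Normal form (A,B,C) = (2*k + 8, 1, k**3 + 17*k**2/2 + 53*k/2 + 30).
f must satisfy (2*k + 8)·f(k+1) − (1)·f(k) = k**3 + 17*k**2/2 + 53*k/2 + 30.
d = 2 from the (1,0,3) case.
Solve for f: f(k) = (k**2 + 3*k + 4)/2 (degree 2 ≤ 2).
Then R = B(k−1)f/C = (k**2 + 3*k + 4)/((k + 3)*(2*k**2 + 11*k + 20)), so s_k = R(k)·t_k = 2**k*(k**2 + 3*k + 4)*factorial(k + 3).
s_(k+1) − s_k = 2**k*(k + 3)*(2*k**2 + 11*k + 20)*factorial(k + 3) = t_k.
Sum = s_(11) − s_(3); s_(11) = 28209500179660800, s_(3) = 126720 ⇒ 28209500179534080.

Σ = 28209500179534080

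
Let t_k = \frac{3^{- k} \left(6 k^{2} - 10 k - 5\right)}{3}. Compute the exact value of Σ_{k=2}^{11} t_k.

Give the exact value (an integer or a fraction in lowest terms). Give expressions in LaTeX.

r(k) = (6*k**2 + 2*k - 9)/(3*(6*k**2 - 10*k - 5)) after simplifying.
Normal form (A,B,C) = (1/3, 1, k**2 - 5*k/3 - 5/6).
Set up (1/3)·f(k+1) − (1)·f(k) − (k**2 - 5*k/3 - 5/6) = 0.
deg f ≤ 2 (via 0,0,2).
Solve for f: f(k) = -(3*k**2 - 2*k - 2)/2 (degree 2 ≤ 2).
R(k) = B(k−1)·f(k)/C(k) = -3*(3*k**2 - 2*k - 2)/(6*k**2 - 10*k - 5); s_k = R·t_k = (-3*k**2 + 2*k + 2)/3**k.
Verify: (6*k**2 - 10*k - 5)/(3*3**k) matches t_k.
Telescoping: Σ = s_(12) − s_(2) = -406/531441 − (-2/3) = 353888/531441.

Σ = 353888/531441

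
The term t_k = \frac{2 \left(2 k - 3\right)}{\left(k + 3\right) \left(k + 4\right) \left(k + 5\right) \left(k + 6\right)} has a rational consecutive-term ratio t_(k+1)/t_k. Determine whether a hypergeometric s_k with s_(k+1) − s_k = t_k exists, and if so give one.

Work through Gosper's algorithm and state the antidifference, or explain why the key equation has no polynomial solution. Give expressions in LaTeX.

t_(k+1)/t_k = (k + 3)*(2*k - 1)/((k + 7)*(2*k - 3)).
Take A(k)=k + 3, B(k)=k + 7, C(k)=k - 3/2.
f must satisfy (k + 3)·f(k+1) − (k + 6)·f(k) = k - 3/2.
Bound: deg f ≤ 3.
Solve for f: f(k) = -k/2 (degree 1 ≤ 3).
So s_k = (B(k−1)f/C)·t_k = (-k*(k + 6)/(2*k - 3))·t_k = -2*k/((k + 3)*(k + 4)*(k + 5)).
Verify: 2*(2*k - 3)/(k**4 + 18*k**3 + 119*k**2 + 342*k + 360) matches t_k.

s_k = - \frac{2 k}{\left(k + 3\right) \left(k + 4\right) \left(k + 5\right)}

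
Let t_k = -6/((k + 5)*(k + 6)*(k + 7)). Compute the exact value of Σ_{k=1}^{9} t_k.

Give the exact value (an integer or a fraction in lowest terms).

Σ = -33/560

r(k) = (k + 5)/(k + 8) after simplifying.
A = k + 5, B = k + 8, C = 1.
f must satisfy (k + 5)·f(k+1) − (k + 7)·f(k) = 1.
deg f ≤ 2 (via 1,1,0).
Solving with deg f ≤ 2: f(k) = k*(k + 11)/60.
Get s_k = R·t_k = k*(-k - 11)/(10*(k + 5)*(k + 6)) with R(k) = B(k−1)f(k)/C(k) = k*(k + 7)*(k + 11)/60.
s_(k+1) − s_k = -6/(k**3 + 18*k**2 + 107*k + 210) = t_k.
Σ_(k=1)^(9) t_k = s_(10) − s_(1) = -7/80 − (-1/35) = -33/560.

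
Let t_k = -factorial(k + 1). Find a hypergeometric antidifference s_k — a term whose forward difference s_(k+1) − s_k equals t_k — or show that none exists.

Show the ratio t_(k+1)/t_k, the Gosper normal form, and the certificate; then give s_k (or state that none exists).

Step 1: r(k) = k + 2.
Normal form (A,B,C) = (k + 2, 1, 1).
Key eq: (k + 2)·f(k+1) = (1)·f(k) + (1).
Bound: deg f ≤ -1.
Negative degree bound (-1): no f exists, t_k not Gosper-summable.

none (Gosper's algorithm certifies no s_k)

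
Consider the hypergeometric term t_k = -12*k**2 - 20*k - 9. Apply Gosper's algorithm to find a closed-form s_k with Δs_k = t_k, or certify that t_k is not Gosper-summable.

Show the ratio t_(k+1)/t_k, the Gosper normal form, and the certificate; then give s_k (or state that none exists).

s_k = k*(-4*k**2 - 4*k - 1)

Compute t_(k+1)/t_k: get (12*k**2 + 44*k + 41)/(12*k**2 + 20*k + 9).
Factor: A=1; B=1; C=k**2 + 5*k/3 + 3/4.
Set up (1)·f(k+1) − (1)·f(k) − (k**2 + 5*k/3 + 3/4) = 0.
d = 3 from the (0,0,2) case.
Coefficient equations give f(k) = k*(2*k + 1)**2/12.
Certificate R = B(k−1)f/C = k*(2*k + 1)**2/(12*k**2 + 20*k + 9) gives s_k = k*(-4*k**2 - 4*k - 1).
Verify: -12*k**2 - 20*k - 9 matches t_k.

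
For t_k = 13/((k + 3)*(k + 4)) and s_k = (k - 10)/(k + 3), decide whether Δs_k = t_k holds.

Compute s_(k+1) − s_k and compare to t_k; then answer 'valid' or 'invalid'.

s_(k+1) = (k - 9)/(k + 4)
s_(k+1) − s_k = 13/(k**2 + 7*k + 12)
(s_(k+1) − s_k) − t_k = 0

Valid — Δs_k = t_k.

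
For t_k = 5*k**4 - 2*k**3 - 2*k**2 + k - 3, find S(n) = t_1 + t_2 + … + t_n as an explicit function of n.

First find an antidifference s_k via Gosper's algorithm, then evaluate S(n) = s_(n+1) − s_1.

S(n) = n*(n**4 + 2*n**3 - n - 3)

r(k) = (5*k**4 + 18*k**3 + 22*k**2 + 11*k - 1)/(5*k**4 - 2*k**3 - 2*k**2 + k - 3) after simplifying.
So A=1 and B=1, with C=k**4 - 2*k**3/5 - 2*k**2/5 + k/5 - 3/5.
f must satisfy (1)·f(k+1) − (1)·f(k) = k**4 - 2*k**3/5 - 2*k**2/5 + k/5 - 3/5.
From deg A=0, deg B=0, deg C=4: d=5.
Solve for f: f(k) = k*(k**4 - 3*k**3 + 2*k**2 + k - 4)/5 (degree 5 ≤ 5).
Then R = B(k−1)f/C = k*(k**4 - 3*k**3 + 2*k**2 + k - 4)/(5*k**4 - 2*k**3 - 2*k**2 + k - 3), so s_k = R(k)·t_k = k*(k**4 - 3*k**3 + 2*k**2 + k - 4).
Verify: 5*k**4 - 2*k**3 - 2*k**2 + k - 3 matches t_k.
Telescope: S(n) = s_(n+1) − s_(1) = n**5 + 2*n**4 - n**2 - 3*n - 3 − (-3) = n*(n**4 + 2*n**3 - n - 3).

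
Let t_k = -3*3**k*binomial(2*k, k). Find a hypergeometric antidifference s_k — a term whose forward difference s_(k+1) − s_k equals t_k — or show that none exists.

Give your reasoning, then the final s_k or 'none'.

none (Gosper's algorithm certifies no s_k)

Ratio r(k) = 6*(2*k + 1)/(k + 1).
Normal form (A,B,C) = (12*k + 6, k + 1, 1).
f must satisfy (12*k + 6)·f(k+1) − (k)·f(k) = 1.
Degrees (1,1,0) ⇒ d ≤ -1.
Bound -1 < 0, so the key equation has no polynomial solution.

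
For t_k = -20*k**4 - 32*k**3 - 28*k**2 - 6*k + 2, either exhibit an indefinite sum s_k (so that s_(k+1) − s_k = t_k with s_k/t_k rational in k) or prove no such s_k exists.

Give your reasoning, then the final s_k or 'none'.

Ratio r(k) = (10*k**4 + 56*k**3 + 122*k**2 + 119*k + 42)/(10*k**4 + 16*k**3 + 14*k**2 + 3*k - 1).
So A=1 and B=1, with C=k**4 + 8*k**3/5 + 7*k**2/5 + 3*k/10 - 1/10.
Set up (1)·f(k+1) − (1)·f(k) − (k**4 + 8*k**3/5 + 7*k**2/5 + 3*k/10 - 1/10) = 0.
Degrees (0,0,4) ⇒ d ≤ 5.
Coefficient equations give f(k) = k*(4*k**4 - 2*k**3 - 3*k - 1)/20.
R(k) = B(k−1)·f(k)/C(k) = k*(4*k**4 - 2*k**3 - 3*k - 1)/(2*(10*k**4 + 16*k**3 + 14*k**2 + 3*k - 1)); s_k = R·t_k = k*(-4*k**4 + 2*k**3 + 3*k + 1).
s_(k+1) − s_k = -20*k**4 - 32*k**3 - 28*k**2 - 6*k + 2 = t_k.

s_k = k*(-4*k**4 + 2*k**3 + 3*k + 1)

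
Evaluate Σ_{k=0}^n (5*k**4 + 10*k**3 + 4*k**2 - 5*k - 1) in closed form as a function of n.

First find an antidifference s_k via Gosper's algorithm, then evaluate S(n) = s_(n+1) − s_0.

r(k) = (5*k**4 + 30*k**3 + 64*k**2 + 53*k + 13)/(5*k**4 + 10*k**3 + 4*k**2 - 5*k - 1) after simplifying.
So A=1 and B=1, with C=k**4 + 2*k**3 + 4*k**2/5 - k - 1/5.
Set up (1)·f(k+1) − (1)·f(k) − (k**4 + 2*k**3 + 4*k**2/5 - k - 1/5) = 0.
d = 5 from the (0,0,4) case.
Match coefficients ⇒ f(k) = k*(k**4 - 2*k**2 - 2*k + 2)/5.
Certificate R = B(k−1)f/C = k*(k**4 - 2*k**2 - 2*k + 2)/(5*k**4 + 10*k**3 + 4*k**2 - 5*k - 1) gives s_k = k*(k**4 - 2*k**2 - 2*k + 2).
s_(k+1) − s_k = 5*k**4 + 10*k**3 + 4*k**2 - 5*k - 1 = t_k.
Σ_(k=0)^n t_k = s_(n+1) − s_(0) = (n**5 + 5*n**4 + 8*n**3 + 2*n**2 - 3*n - 1) − (0), i.e. n**5 + 5*n**4 + 8*n**3 + 2*n**2 - 3*n - 1.

S(n) = n**5 + 5*n**4 + 8*n**3 + 2*n**2 - 3*n - 1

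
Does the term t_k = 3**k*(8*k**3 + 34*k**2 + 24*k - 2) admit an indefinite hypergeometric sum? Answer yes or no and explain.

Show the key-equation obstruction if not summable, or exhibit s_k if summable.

Yes. s_k = 3**k*(4*k**3 - k**2 - 3*k - 1).

r(k) = 3*(4*k**3 + 29*k**2 + 58*k + 32)/(4*k**3 + 17*k**2 + 12*k - 1) after simplifying.
Normal form (A,B,C) = (3, 1, k**3 + 17*k**2/4 + 3*k - 1/4).
Key eq: (3)·f(k+1) = (1)·f(k) + (k**3 + 17*k**2/4 + 3*k - 1/4).
From deg A=0, deg B=0, deg C=3: d=3.
Solve for f: f(k) = (4*k**3 - k**2 - 3*k - 1)/8 (degree 3 ≤ 3).
Then R = B(k−1)f/C = (4*k**3 - k**2 - 3*k - 1)/(2*(k + 1)*(4*k**2 + 13*k - 1)), so s_k = R(k)·t_k = 3**k*(4*k**3 - k**2 - 3*k - 1).
Verify: 3**k*(8*k**3 + 34*k**2 + 24*k - 2) matches t_k.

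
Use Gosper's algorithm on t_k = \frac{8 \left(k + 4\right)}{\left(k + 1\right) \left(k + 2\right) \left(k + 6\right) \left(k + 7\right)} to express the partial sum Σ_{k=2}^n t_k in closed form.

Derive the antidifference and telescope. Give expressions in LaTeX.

r(k) = (k + 1)*(k + 5)*(k + 6)/((k + 3)*(k + 4)*(k + 8)) after simplifying.
Normal form (A,B,C) = (k + 1, k + 8, k**4 + 16*k**3 + 95*k**2 + 248*k + 240).
Set up (k + 1)·f(k+1) − (k + 7)·f(k) − (k**4 + 16*k**3 + 95*k**2 + 248*k + 240) = 0.
Bound: deg f ≤ 6.
Solve for f: f(k) = k*(k + 2)*(k + 3)*(k + 4)*(k + 5)*(k + 7)/12 (degree 6 ≤ 6).
Then R = B(k−1)f/C = k*(k + 2)*(k + 7)**2/(12*(k + 4)), so s_k = R(k)·t_k = 2*k*(k + 7)/(3*(k**2 + 7*k + 6)).
Verify: 8*(k + 4)/(k**4 + 16*k**3 + 83*k**2 + 152*k + 84) matches t_k.
s_(n+1) = 2*(n**2 + 9*n + 8)/(3*(n**2 + 9*n + 14)) and s_(2) = 1/2, so S(n) = (n**2 + 9*n - 10)/(6*(n**2 + 9*n + 14)).

S(n) = \frac{n^{2} + 9 n - 10}{6 \left(n^{2} + 9 n + 14\right)}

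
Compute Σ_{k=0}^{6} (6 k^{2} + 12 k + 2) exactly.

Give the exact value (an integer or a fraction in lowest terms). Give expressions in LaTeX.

Σ = 812

t_(k+1)/t_k = (3*k**2 + 12*k + 10)/(3*k**2 + 6*k + 1).
So A=1 and B=1, with C=k**2 + 2*k + 1/3.
f must satisfy (1)·f(k+1) − (1)·f(k) = k**2 + 2*k + 1/3.
d = 3 from the (0,0,2) case.
Solving with deg f ≤ 3: f(k) = k*(2*k**2 + 3*k - 3)/6.
So s_k = (B(k−1)f/C)·t_k = (k*(2*k**2 + 3*k - 3)/(2*(3*k**2 + 6*k + 1)))·t_k = k*(2*k**2 + 3*k - 3).
Δs = 6*k**2 + 12*k + 2, as required.
Sum = s_(7) − s_(0); s_(7) = 812, s_(0) = 0 ⇒ 812.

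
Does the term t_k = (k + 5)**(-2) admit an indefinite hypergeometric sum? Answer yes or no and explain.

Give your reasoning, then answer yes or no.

Ratio r(k) = (k + 5)**2/(k + 6)**2.
Gosper form: A/B · C(k+1)/C(k) with A=k**2 + 10*k + 25, B=k**2 + 12*k + 36, C=1.
Solve (k**2 + 10*k + 25)·f(k+1) − (k**2 + 10*k + 25)·f(k) = 1.
From deg A=2, deg B=2, deg C=0: d=0.
Put f(k) = c0: A·f(k+1) − B(k−1)·f(k) − C = -1; need -1 = 0 — inconsistent ⇒ no f, not summable.

No — t_k has no hypergeometric antidifference.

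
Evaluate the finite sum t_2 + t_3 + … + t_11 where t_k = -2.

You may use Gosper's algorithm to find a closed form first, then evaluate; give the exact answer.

Step 1: r(k) = 1.
So A=1 and B=1, with C=1.
Solve (1)·f(k+1) − (1)·f(k) = 1.
From deg A=0, deg B=0, deg C=0: d=1.
Solve for f: f(k) = k (degree 1 ≤ 1).
Get s_k = R·t_k = -2*k with R(k) = B(k−1)f(k)/C(k) = k.
Verify: -2 matches t_k.
Σ_(k=2)^(11) t_k = s_(12) − s_(2) = -24 − (-4) = -20.

Σ = -20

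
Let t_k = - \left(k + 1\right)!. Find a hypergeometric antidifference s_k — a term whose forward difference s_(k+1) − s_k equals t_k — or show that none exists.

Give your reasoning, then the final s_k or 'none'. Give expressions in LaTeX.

Compute t_(k+1)/t_k: get k + 2.
Gosper form: A/B · C(k+1)/C(k) with A=k + 2, B=1, C=1.
Solve (k + 2)·f(k+1) − (1)·f(k) = 1.
From deg A=1, deg B=0, deg C=0: d=-1.
deg f ≤ -1 is impossible — no certificate.

no hypergeometric antidifference exists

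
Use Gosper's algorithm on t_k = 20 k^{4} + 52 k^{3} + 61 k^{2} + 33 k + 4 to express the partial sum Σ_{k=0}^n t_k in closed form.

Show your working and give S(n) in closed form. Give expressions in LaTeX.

Compute t_(k+1)/t_k: get (20*k**4 + 132*k**3 + 337*k**2 + 391*k + 170)/(20*k**4 + 52*k**3 + 61*k**2 + 33*k + 4).
So A=1 and B=1, with C=k**4 + 13*k**3/5 + 61*k**2/20 + 33*k/20 + 1/5.
Key eq: (1)·f(k+1) = (1)·f(k) + (k**4 + 13*k**3/5 + 61*k**2/20 + 33*k/20 + 1/5).
Degrees (0,0,4) ⇒ d ≤ 5.
Solve for f: f(k) = k*(k + 1)*(4*k**3 - k**2 + 2*k - 3)/20 (degree 5 ≤ 5).
Certificate R = B(k−1)f/C = k*(4*k**3 - k**2 + 2*k - 3)/(20*k**3 + 32*k**2 + 29*k + 4) gives s_k = k*(4*k**4 + 3*k**3 + k**2 - k - 3).
Check: Δs_k = 20*k**4 + 52*k**3 + 61*k**2 + 33*k + 4. ✓
Σ_(k=0)^n t_k = s_(n+1) − s_(0) = (4*n**5 + 23*n**4 + 53*n**3 + 60*n**2 + 30*n + 4) − (0), i.e. 4*n**5 + 23*n**4 + 53*n**3 + 60*n**2 + 30*n + 4.

S(n) = 4 n^{5} + 23 n^{4} + 53 n^{3} + 60 n^{2} + 30 n + 4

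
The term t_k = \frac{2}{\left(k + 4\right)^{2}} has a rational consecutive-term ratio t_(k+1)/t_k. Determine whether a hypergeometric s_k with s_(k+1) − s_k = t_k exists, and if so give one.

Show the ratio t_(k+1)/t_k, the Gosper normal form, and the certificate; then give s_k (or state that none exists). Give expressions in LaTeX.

The ratio is (k + 4)**2/(k + 5)**2.
Factor: A=k**2 + 8*k + 16; B=k**2 + 10*k + 25; C=1.
Key eq: (k**2 + 8*k + 16)·f(k+1) = (k**2 + 8*k + 16)·f(k) + (1).
d = 0 from the (2,2,0) case.
f = c0 ⇒ A·f(k+1) − B(k−1)·f(k) − C = -1. The system {-1 = 0} is inconsistent; no antidifference.

none — t_k is not Gosper-summable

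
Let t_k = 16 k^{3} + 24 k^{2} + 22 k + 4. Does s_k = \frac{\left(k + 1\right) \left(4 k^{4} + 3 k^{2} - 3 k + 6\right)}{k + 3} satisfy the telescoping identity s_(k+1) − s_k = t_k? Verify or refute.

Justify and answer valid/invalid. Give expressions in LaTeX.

s_(k+1) = (k + 2)*(-3*k + 4*(k + 1)**4 + 3*(k + 1)**2 + 3)/(k + 4)
s_(k+1) − s_k = 2*(8*k**5 + 56*k**4 + 119*k**3 + 132*k**2 + 73*k + 18)/(k**2 + 7*k + 12)
(s_(k+1) − s_k) − t_k = 2*(-12*k**4 - 72*k**3 - 91*k**2 - 73*k - 6)/(k**2 + 7*k + 12)

Invalid: residual \frac{2 \left(- 12 k^{4} - 72 k^{3} - 91 k^{2} - 73 k - 6\right)}{k^{2} + 7 k + 12} ≠ 0.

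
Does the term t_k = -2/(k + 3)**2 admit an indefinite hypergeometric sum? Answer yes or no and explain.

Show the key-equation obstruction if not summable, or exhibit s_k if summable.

No — key equation has no polynomial f.

Ratio r(k) = (k + 3)**2/(k + 4)**2.
So A=k**2 + 6*k + 9 and B=k**2 + 8*k + 16, with C=1.
Solve (k**2 + 6*k + 9)·f(k+1) − (k**2 + 6*k + 9)·f(k) = 1.
deg f ≤ 0 (via 2,2,0).
f = c0 ⇒ A·f(k+1) − B(k−1)·f(k) − C = -1. The system {-1 = 0} is inconsistent; no antidifference.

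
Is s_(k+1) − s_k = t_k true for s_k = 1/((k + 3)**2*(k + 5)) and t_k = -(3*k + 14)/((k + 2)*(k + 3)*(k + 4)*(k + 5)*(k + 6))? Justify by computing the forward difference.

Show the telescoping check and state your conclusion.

Invalid: residual (4*k**2 + 33*k + 66)/(k**7 + 27*k**6 + 307*k**5 + 1905*k**4 + 6964*k**3 + 14988*k**2 + 17568*k + 8640) ≠ 0.

s_(k+1) = 1/((k + 4)**2*(k + 6))
s_(k+1) − s_k = 1/((k + 4)**2*(k + 6)) - 1/((k + 3)**2*(k + 5))
(s_(k+1) − s_k) − t_k = (4*k**2 + 33*k + 66)/(k**7 + 27*k**6 + 307*k**5 + 1905*k**4 + 6964*k**3 + 14988*k**2 + 17568*k + 8640)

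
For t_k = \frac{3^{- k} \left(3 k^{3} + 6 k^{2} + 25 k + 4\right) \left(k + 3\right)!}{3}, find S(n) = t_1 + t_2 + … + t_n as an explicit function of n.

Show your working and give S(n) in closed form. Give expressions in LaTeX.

S(n) = -32 + 3^{- n} n^{2} \left(n + 4\right)! + 3^{- n} n \left(n + 4\right)! + \frac{4 \cdot 3^{- n} \left(n + 4\right)!}{3}

r(k) = (3*k**4 + 27*k**3 + 106*k**2 + 222*k + 152)/(3*(3*k**3 + 6*k**2 + 25*k + 4)) after simplifying.
Normal form (A,B,C) = (k/3 + 4/3, 1, k**3 + 2*k**2 + 25*k/3 + 4/3).
Solve (k/3 + 4/3)·f(k+1) − (1)·f(k) = k**3 + 2*k**2 + 25*k/3 + 4/3.
Degrees (1,0,3) ⇒ d ≤ 2.
Match coefficients ⇒ f(k) = 3*k**2 - 3*k + 4.
Get s_k = R·t_k = (3*k**2 - 3*k + 4)*factorial(k + 3)/3**k with R(k) = B(k−1)f(k)/C(k) = 3*(3*k**2 - 3*k + 4)/(3*k**3 + 6*k**2 + 25*k + 4).
s_(k+1) − s_k = (3*k**3 + 6*k**2 + 25*k + 4)*factorial(k + 3)/(3*3**k) = t_k.
Σ_(k=1)^n t_k = s_(n+1) − s_(1) = (3**(-n - 1)*(3*n**2 + 3*n + 4)*factorial(n + 4)) − (32), i.e. -32 + n**2*factorial(n + 4)/3**n + n*factorial(n + 4)/3**n + 4*factorial(n + 4)/(3*3**n).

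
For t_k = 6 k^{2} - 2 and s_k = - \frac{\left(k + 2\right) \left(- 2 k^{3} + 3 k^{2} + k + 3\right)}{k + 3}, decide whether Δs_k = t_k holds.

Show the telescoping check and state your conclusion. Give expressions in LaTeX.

Invalid: residual \frac{- 4 k^{3} - 21 k^{2} + k + 3}{k^{2} + 7 k + 12} ≠ 0.

s_(k+1) = (2*k**4 + 9*k**3 + 8*k**2 - 8*k - 15)/(k + 4)
s_(k+1) − s_k = (6*k**4 + 38*k**3 + 49*k**2 - 13*k - 21)/(k**2 + 7*k + 12)
(s_(k+1) − s_k) − t_k = (-4*k**3 - 21*k**2 + k + 3)/(k**2 + 7*k + 12)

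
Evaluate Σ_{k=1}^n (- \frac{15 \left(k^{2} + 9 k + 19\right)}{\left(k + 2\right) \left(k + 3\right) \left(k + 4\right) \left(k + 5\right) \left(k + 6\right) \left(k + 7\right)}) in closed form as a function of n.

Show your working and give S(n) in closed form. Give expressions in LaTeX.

t_(k+1)/t_k = (k + 2)*(9*k + (k + 1)**2 + 28)/((k + 8)*(k**2 + 9*k + 19)).
A = k + 2, B = k + 8, C = k**2 + 9*k + 19.
Solve (k + 2)·f(k+1) − (k + 7)·f(k) = k**2 + 9*k + 19.
Bound: deg f ≤ 5.
A polynomial solution: f(k) = k*(k + 3)*(k + 5)*(k**2 + 12*k + 44)/144.
Then R = B(k−1)f/C = k*(k + 3)*(k + 5)*(k + 7)*(k**2 + 12*k + 44)/(144*(k**2 + 9*k + 19)), so s_k = R(k)·t_k = 5*k*(-k**2 - 12*k - 44)/(48*(k**3 + 12*k**2 + 44*k + 48)).
Check: Δs_k = 15*(-k**2 - 9*k - 19)/(k**6 + 27*k**5 + 295*k**4 + 1665*k**3 + 5104*k**2 + 8028*k + 5040). ✓
Evaluate: s_(n+1) = 5*(-n**3 - 15*n**2 - 71*n - 57)/(48*(n**3 + 15*n**2 + 71*n + 105)); subtract s_(1) = -19/336 ⇒ S(n) = n*(-n**2 - 15*n - 71)/(21*(n**3 + 15*n**2 + 71*n + 105)).

S(n) = \frac{n \left(- n^{2} - 15 n - 71\right)}{21 \left(n^{3} + 15 n^{2} + 71 n + 105\right)}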